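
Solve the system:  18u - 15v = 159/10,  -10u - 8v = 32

u = -6/5, v = -5/2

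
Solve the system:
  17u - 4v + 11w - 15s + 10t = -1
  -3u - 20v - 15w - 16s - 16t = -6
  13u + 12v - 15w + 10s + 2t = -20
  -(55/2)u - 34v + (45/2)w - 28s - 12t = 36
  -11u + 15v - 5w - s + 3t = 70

Row-reduce:
R1 ← R1 / (17).
R2 ← R2 + 3·R1.
R3 ← R3 − 13·R1.
R4 ← R4 + 55/2·R1.
R5 ← R5 + 11·R1.
R2 ← R2 / (-352/17).
R1 ← R1 + 4/17·R2.
R3 ← R3 − 256/17·R2.
R4 ← R4 + 688/17·R2.
R5 ← R5 − 211/17·R2.
R3 ← R3 / (-362/11).
R1 ← R1 − 35/44·R3.
R2 ← R2 − 111/176·R3.
R4 ← R4 − 724/11·R3.
R5 ← R5 + 1005/176·R3.
Swap R4 and R5.
R4 ← R4 / (-67349/2896).
R1 ← R1 + 347/724·R4.
R2 ← R2 − 3047/2896·R4.
R3 ← R3 + 87/362·R4.
Row 5 reduces to 0 = -1, a contradiction. The system is inconsistent.

no solution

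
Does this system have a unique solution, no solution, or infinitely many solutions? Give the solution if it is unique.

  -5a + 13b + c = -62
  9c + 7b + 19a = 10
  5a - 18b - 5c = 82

a = 2, b = -4, c = 0

Row-reduce the augmented matrix:
R1 ← R1 / (-5).
R2 ← R2 − 19·R1.
R3 ← R3 − 5·R1.
R2 ← R2 / (282/5).
R1 ← R1 + 13/5·R2.
R3 ← R3 + 5·R2.
R3 ← R3 / (-404/141).
R1 ← R1 − 55/141·R3.
R2 ← R2 − 32/141·R3.
Reading off the reduced rows gives a = 2, b = -4, c = 0.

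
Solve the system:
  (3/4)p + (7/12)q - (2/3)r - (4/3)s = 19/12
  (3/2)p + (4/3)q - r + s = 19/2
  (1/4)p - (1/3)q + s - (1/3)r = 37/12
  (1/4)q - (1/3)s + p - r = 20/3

no solution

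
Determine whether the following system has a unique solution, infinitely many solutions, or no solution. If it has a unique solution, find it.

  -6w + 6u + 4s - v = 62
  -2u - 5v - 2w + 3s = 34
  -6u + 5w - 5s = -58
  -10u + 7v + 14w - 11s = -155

no solution

Row-reduce:
R1 ← R1 / (6).
R2 ← R2 + 2·R1.
R3 ← R3 + 6·R1.
R4 ← R4 + 10·R1.
R2 ← R2 / (-16/3).
R1 ← R1 + 1/6·R2.
R3 ← R3 + 1·R2.
R4 ← R4 − 16/3·R2.
R3 ← R3 / (-1/4).
R1 ← R1 + 7/8·R3.
R2 ← R2 − 3/4·R3.
Row 4 reduces to 0 = 3, a contradiction. The system is inconsistent.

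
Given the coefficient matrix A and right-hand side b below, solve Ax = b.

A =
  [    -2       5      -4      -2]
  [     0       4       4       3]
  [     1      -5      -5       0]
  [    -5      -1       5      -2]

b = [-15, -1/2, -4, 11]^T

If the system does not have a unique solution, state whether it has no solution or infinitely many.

x_1 = 1, x_2 = -4/3, x_3 = 7/3, x_4 = -3/2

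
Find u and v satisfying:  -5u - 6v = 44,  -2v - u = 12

Row-reduce the augmented matrix:
R1 ← R1 / (-5).
R2 ← R2 + 1·R1.
R2 ← R2 / (-4/5).
R1 ← R1 − 6/5·R2.
Reading off the reduced rows gives u = -4, v = -4.

u = -4, v = -4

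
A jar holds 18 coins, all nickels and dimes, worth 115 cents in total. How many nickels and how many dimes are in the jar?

nickels: 13, dimes: 5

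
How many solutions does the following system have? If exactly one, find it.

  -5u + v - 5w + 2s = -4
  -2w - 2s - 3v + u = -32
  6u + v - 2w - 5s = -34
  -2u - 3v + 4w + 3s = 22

u = 0, v = 4, w = 4, s = 6

Row-reduce the augmented matrix:
R1 ← R1 / (-5).
R2 ← R2 − 1·R1.
R3 ← R3 − 6·R1.
R4 ← R4 + 2·R1.
R2 ← R2 / (-14/5).
R1 ← R1 + 1/5·R2.
R3 ← R3 − 11/5·R2.
R4 ← R4 + 17/5·R2.
R3 ← R3 / (-145/14).
R1 ← R1 − 17/14·R3.
R2 ← R2 − 15/14·R3.
R4 ← R4 − 135/14·R3.
R4 ← R4 / (16/29).
R1 ← R1 + 107/145·R4.
R2 ← R2 − 5/29·R4.
R3 ← R3 − 54/145·R4.
Reading off the reduced rows gives u = 0, v = 4, w = 4, s = 6.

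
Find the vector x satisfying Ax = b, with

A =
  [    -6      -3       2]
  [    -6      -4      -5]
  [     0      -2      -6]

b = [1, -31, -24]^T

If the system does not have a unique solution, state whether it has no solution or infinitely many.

Row-reduce the augmented matrix:
R1 ← R1 / (-6).
R2 ← R2 + 6·R1.
R2 ← R2 / (-1).
R1 ← R1 − 1/2·R2.
R3 ← R3 + 2·R2.
R3 ← R3 / (8).
R1 ← R1 + 23/6·R3.
R2 ← R2 − 7·R3.
Reading off the reduced rows gives x_1 = 3, x_2 = -3, x_3 = 5.

x_1 = 3, x_2 = -3, x_3 = 5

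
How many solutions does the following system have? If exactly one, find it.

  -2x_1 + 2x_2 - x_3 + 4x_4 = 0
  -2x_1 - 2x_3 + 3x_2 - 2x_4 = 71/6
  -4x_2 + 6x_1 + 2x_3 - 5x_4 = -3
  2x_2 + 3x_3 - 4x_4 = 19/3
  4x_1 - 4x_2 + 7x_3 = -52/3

Row-reduce the augmented matrix:
R1 ← R1 / (-2).
R2 ← R2 + 2·R1.
R3 ← R3 − 6·R1.
R5 ← R5 − 4·R1.
R1 ← R1 + 1·R2.
R3 ← R3 − 2·R2.
R4 ← R4 − 2·R2.
R1 ← R1 + 1/2·R3.
R2 ← R2 + 1·R3.
R4 ← R4 − 5·R3.
R5 ← R5 − 5·R3.
R4 ← R4 / (-87).
R1 ← R1 − 3/2·R4.
R2 ← R2 − 13·R4.
R3 ← R3 − 19·R4.
R5 ← R5 + 87·R4.
R5 reduces to 0 = 0, so the extra equation is consistent.
Reading off the reduced rows gives x_1 = 1/2, x_2 = 5/2, x_3 = -4/3, x_4 = -4/3.

x_1 = 1/2, x_2 = 5/2, x_3 = -4/3, x_4 = -4/3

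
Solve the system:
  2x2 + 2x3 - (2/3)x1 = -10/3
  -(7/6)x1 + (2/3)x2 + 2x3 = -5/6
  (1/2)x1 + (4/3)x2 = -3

no solution

Row-reduce:
R1 ← R1 / (-2/3).
R2 ← R2 + 7/6·R1.
R3 ← R3 − 1/2·R1.
R2 ← R2 / (-17/6).
R1 ← R1 + 3·R2.
R3 ← R3 − 17/6·R2.
Row 3 reduces to 0 = -1/2, a contradiction. The system is inconsistent.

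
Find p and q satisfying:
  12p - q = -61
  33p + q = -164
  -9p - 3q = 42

p = -5, q = 1

Row-reduce the augmented matrix:
R1 ← R1 / (12).
R2 ← R2 − 33·R1.
R3 ← R3 + 9·R1.
R2 ← R2 / (15/4).
R1 ← R1 + 1/12·R2.
R3 ← R3 + 15/4·R2.
R3 reduces to 0 = 0, so the extra equation is consistent.
Reading off the reduced rows gives p = -5, q = 1.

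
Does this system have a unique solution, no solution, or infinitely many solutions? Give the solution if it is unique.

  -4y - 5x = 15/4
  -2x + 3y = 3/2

Row-reduce the augmented matrix:
R1 ← R1 / (-5).
R2 ← R2 + 2·R1.
R2 ← R2 / (23/5).
R1 ← R1 − 4/5·R2.
Reading off the reduced rows gives x = -3/4, y = 0.

x = -3/4, y = 0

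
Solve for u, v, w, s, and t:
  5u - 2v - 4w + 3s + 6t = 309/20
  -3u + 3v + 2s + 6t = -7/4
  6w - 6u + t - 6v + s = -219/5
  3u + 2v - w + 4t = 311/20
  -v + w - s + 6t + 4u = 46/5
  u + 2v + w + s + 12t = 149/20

u = 9/4, v = 2, w = -14/5, s = -2, t = 1/2

Row-reduce the augmented matrix:
R1 ← R1 / (5).
R2 ← R2 + 3·R1.
R3 ← R3 + 6·R1.
R4 ← R4 − 3·R1.
R5 ← R5 − 4·R1.
R6 ← R6 − 1·R1.
R2 ← R2 / (9/5).
R1 ← R1 + 2/5·R2.
R3 ← R3 + 42/5·R2.
R4 ← R4 − 16/5·R2.
R5 ← R5 − 3/5·R2.
R6 ← R6 − 12/5·R2.
R3 ← R3 / (-10).
R1 ← R1 + 4/3·R3.
R2 ← R2 + 4/3·R3.
R4 ← R4 − 17/3·R3.
R5 ← R5 − 5·R3.
R6 ← R6 − 5·R3.
R4 ← R4 / (41/10).
R1 ← R1 + 23/15·R4.
R2 ← R2 + 13/15·R4.
R3 ← R3 + 67/30·R4.
R5 ← R5 − 13/2·R4.
R6 ← R6 − 13/2·R4.
R5 ← R5 / (407/123).
R1 ← R1 − 467/369·R5.
R2 ← R2 − 403/369·R5.
R3 ← R3 − 731/369·R5.
R4 ← R4 − 401/123·R5.
R6 ← R6 − 407/123·R5.
R6 reduces to 0 = 0, so the extra equation is consistent.
Reading off the reduced rows gives u = 9/4, v = 2, w = -14/5, s = -2, t = 1/2.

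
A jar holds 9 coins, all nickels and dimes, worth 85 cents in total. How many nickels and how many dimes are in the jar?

nickels: 1, dimes: 8

Let n = nickels, d = dimes.
  n + d = 9
  10d + 5n = 85
Row-reduce the augmented matrix:
R2 ← R2 − 5·R1.
R2 ← R2 / (5).
R1 ← R1 − 1·R2.
Reading off the reduced rows gives n = 1, d = 8.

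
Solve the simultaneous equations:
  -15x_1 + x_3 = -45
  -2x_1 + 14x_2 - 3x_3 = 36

Row-reduce:
R1 ← R1 / (-15).
R2 ← R2 + 2·R1.
R2 ← R2 / (14).
Rank is 2 with 3 unknowns, leaving x_3 free.

infinitely many solutions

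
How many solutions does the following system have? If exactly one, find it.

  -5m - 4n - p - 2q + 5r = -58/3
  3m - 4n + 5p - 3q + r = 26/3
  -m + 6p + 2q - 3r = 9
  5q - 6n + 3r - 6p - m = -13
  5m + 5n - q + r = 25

m = 3, n = 2, p = 7/3, q = 2, r = 2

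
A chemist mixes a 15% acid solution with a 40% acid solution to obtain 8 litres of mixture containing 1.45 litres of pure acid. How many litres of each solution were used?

litres of solution A: 7, litres of solution B: 1

Let a = litres of solution A, b = litres of solution B.
  a + b = 8
  (3/20)a + (2/5)b = 29/20
Row-reduce the augmented matrix:
R2 ← R2 − 3/20·R1.
R2 ← R2 / (1/4).
R1 ← R1 − 1·R2.
Reading off the reduced rows gives a = 7, b = 1.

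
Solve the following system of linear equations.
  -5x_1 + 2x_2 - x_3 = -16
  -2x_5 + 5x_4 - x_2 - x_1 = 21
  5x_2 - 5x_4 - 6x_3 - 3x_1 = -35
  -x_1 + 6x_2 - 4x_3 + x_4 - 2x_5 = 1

Row-reduce:
R1 ← R1 / (-5).
R2 ← R2 + 1·R1.
R3 ← R3 + 3·R1.
R4 ← R4 + 1·R1.
R2 ← R2 / (-7/5).
R1 ← R1 + 2/5·R2.
R3 ← R3 − 19/5·R2.
R4 ← R4 − 28/5·R2.
R3 ← R3 / (-34/7).
R1 ← R1 − 1/7·R3.
R2 ← R2 + 1/7·R3.
R4 ← R4 + 3·R3.
R4 ← R4 / (267/17).
R1 ← R1 + 20/17·R4.
R2 ← R2 + 65/17·R4.
R3 ← R3 + 30/17·R4.
Rank is 4 with 5 unknowns, leaving x_5 free.

infinitely many solutions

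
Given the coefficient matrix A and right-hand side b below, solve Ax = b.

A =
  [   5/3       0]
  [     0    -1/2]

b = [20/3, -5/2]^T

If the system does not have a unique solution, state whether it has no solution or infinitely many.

x_1 = 4, x_2 = 5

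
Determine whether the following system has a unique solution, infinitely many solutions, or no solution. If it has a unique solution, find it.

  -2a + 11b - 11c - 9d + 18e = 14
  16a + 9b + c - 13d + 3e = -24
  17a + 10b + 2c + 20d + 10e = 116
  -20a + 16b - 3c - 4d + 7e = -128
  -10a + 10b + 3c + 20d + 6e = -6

Row-reduce the augmented matrix:
R1 ← R1 / (-2).
R2 ← R2 − 16·R1.
R3 ← R3 − 17·R1.
R4 ← R4 + 20·R1.
R5 ← R5 + 10·R1.
R2 ← R2 / (97).
R1 ← R1 + 11/2·R2.
R3 ← R3 − 207/2·R2.
R4 ← R4 + 94·R2.
R5 ← R5 + 45·R2.
R3 ← R3 / (129/97).
R1 ← R1 − 55/97·R3.
R2 ← R2 + 87/97·R3.
R4 ← R4 − 2201/97·R3.
R5 ← R5 − 1711/97·R3.
R4 ← R4 / (-74797/129).
R1 ← R1 + 1922/129·R4.
R2 ← R2 − 954/43·R4.
R3 ← R3 − 3317/129·R4.
R5 ← R5 + 55211/129·R4.
R5 ← R5 / (196528/74797).
R1 ← R1 − 14527/74797·R5.
R2 ← R2 − 71695/149594·R5.
R3 ← R3 + 103487/74797·R5.
R4 ← R4 − 34951/149594·R5.
Reading off the reduced rows gives a = 4, b = -4, c = -6, d = 4, e = 2.

a = 4, b = -4, c = -6, d = 4, e = 2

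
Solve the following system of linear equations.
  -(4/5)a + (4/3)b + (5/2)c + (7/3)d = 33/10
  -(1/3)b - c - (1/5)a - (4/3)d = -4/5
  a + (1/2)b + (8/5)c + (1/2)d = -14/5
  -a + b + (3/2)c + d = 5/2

infinitely many solutions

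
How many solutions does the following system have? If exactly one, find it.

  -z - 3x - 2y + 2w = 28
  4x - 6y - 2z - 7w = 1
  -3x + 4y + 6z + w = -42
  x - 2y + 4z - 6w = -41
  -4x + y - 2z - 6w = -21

x = -1, y = -5, z = -5, w = 5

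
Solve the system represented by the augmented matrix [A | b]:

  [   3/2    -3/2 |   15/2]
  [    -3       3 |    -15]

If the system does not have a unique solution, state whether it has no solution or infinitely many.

infinitely many solutions

Row-reduce:
R1 ← R1 / (3/2).
R2 ← R2 + 3·R1.
Rank is 1 with 2 unknowns, leaving x_2 free.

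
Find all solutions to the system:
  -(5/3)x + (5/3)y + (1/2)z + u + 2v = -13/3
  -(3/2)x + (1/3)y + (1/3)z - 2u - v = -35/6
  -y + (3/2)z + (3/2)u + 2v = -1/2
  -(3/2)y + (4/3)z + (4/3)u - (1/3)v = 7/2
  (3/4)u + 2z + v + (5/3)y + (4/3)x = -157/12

Row-reduce the augmented matrix:
R1 ← R1 / (-5/3).
R2 ← R2 + 3/2·R1.
R5 ← R5 − 4/3·R1.
R2 ← R2 / (-7/6).
R1 ← R1 + 1·R2.
R3 ← R3 + 1·R2.
R4 ← R4 + 3/2·R2.
R5 ← R5 − 3·R2.
R3 ← R3 / (8/5).
R1 ← R1 + 1/5·R3.
R2 ← R2 − 1/10·R3.
R4 ← R4 − 89/60·R3.
R5 ← R5 − 21/10·R3.
R4 ← R4 / (1837/1344).
R1 ← R1 − 267/112·R4.
R2 ← R2 − 501/224·R4.
R3 ← R3 − 279/112·R4.
R5 ← R5 + 2495/224·R4.
R5 ← R5 / (-31222/1837).
R1 ← R1 − 5818/1837·R5.
R2 ← R2 − 38/11·R5.
R3 ← R3 − 7772/1837·R5.
R4 ← R4 + 1092/1837·R5.
Reading off the reduced rows gives x = -1, y = -3, z = -4, u = 3, v = -1.

x = -1, y = -3, z = -4, u = 3, v = -1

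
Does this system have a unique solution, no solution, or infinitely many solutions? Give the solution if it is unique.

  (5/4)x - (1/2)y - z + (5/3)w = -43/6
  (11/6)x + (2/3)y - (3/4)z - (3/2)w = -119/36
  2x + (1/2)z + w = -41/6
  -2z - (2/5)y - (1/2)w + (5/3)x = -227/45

Row-reduce the augmented matrix:
R1 ← R1 / (5/4).
R2 ← R2 − 11/6·R1.
R3 ← R3 − 2·R1.
R4 ← R4 − 5/3·R1.
R2 ← R2 / (7/5).
R1 ← R1 + 2/5·R2.
R3 ← R3 − 4/5·R2.
R4 ← R4 − 4/15·R2.
R3 ← R3 / (71/42).
R1 ← R1 + 25/42·R3.
R2 ← R2 − 43/84·R3.
R4 ← R4 + 253/315·R3.
R4 ← R4 / (-10811/6390).
R1 ← R1 − 88/213·R4.
R2 ← R2 + 638/213·R4.
R3 ← R3 − 74/213·R4.
Reading off the reduced rows gives x = -8/3, y = -1, z = 1, w = -2.

x = -8/3, y = -1, z = 1, w = -2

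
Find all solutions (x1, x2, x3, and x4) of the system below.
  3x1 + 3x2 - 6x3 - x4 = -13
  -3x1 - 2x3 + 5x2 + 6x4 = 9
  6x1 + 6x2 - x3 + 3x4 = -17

infinitely many solutions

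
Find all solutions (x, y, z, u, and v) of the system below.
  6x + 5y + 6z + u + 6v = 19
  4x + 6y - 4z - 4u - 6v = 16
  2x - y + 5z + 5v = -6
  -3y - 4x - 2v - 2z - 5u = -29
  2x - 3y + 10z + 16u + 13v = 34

infinitely many solutions

Row-reduce:
R1 ← R1 / (6).
R2 ← R2 − 4·R1.
R3 ← R3 − 2·R1.
R4 ← R4 + 4·R1.
R5 ← R5 − 2·R1.
R2 ← R2 / (8/3).
R1 ← R1 − 5/6·R2.
R3 ← R3 + 8/3·R2.
R4 ← R4 − 1/3·R2.
R5 ← R5 + 14/3·R2.
R3 ← R3 / (-5).
R1 ← R1 − 7/2·R3.
R2 ← R2 + 3·R3.
R4 ← R4 − 3·R3.
R5 ← R5 + 6·R3.
R4 ← R4 / (-27/4).
R1 ← R1 + 15/8·R4.
R2 ← R2 − 5/4·R4.
R3 ← R3 − 1·R4.
R5 ← R5 − 27/2·R4.
Rank is 4 with 5 unknowns, leaving v free.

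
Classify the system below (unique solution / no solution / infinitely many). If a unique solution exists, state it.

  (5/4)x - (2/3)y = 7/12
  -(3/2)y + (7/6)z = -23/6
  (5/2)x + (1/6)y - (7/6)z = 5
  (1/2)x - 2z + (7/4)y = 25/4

Row-reduce the augmented matrix:
R1 ← R1 / (5/4).
R3 ← R3 − 5/2·R1.
R4 ← R4 − 1/2·R1.
R2 ← R2 / (-3/2).
R1 ← R1 + 8/15·R2.
R3 ← R3 − 3/2·R2.
R4 ← R4 − 121/60·R2.
Swap R3 and R4.
R3 ← R3 / (-233/540).
R1 ← R1 + 56/135·R3.
R2 ← R2 + 7/9·R3.
R4 reduces to 0 = 0, so the extra equation is consistent.
Reading off the reduced rows gives x = 1, y = 1, z = -2.

x = 1, y = 1, z = -2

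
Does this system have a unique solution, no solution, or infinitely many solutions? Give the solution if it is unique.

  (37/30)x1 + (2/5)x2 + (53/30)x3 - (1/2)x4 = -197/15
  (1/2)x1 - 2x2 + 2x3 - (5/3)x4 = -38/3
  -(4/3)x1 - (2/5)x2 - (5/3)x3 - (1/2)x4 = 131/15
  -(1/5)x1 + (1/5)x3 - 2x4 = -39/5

no solution

Row-reduce:
R1 ← R1 / (37/30).
R2 ← R2 − 1/2·R1.
R3 ← R3 + 4/3·R1.
R4 ← R4 + 1/5·R1.
R2 ← R2 / (-80/37).
R1 ← R1 − 12/37·R2.
R3 ← R3 − 6/185·R2.
R4 ← R4 − 12/185·R2.
R3 ← R3 / (21/80).
R1 ← R1 − 13/8·R3.
R2 ← R2 + 19/32·R3.
R4 ← R4 − 21/40·R3.
Row 4 reduces to 0 = 1, a contradiction. The system is inconsistent.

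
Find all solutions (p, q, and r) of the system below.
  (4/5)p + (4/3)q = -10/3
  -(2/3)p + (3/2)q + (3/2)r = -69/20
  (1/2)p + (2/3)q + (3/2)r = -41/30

Row-reduce the augmented matrix:
R1 ← R1 / (4/5).
R2 ← R2 + 2/3·R1.
R3 ← R3 − 1/2·R1.
R2 ← R2 / (47/18).
R1 ← R1 − 5/3·R2.
R3 ← R3 + 1/6·R2.
R3 ← R3 / (75/47).
R1 ← R1 + 45/47·R3.
R2 ← R2 − 27/47·R3.
Reading off the reduced rows gives p = 0, q = -5/2, r = 1/5.

p = 0, q = -5/2, r = 1/5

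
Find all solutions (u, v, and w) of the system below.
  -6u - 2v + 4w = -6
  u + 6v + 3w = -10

infinitely many solutions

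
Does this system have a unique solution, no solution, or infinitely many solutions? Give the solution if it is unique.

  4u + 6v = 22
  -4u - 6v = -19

Row-reduce:
R1 ← R1 / (4).
R2 ← R2 + 4·R1.
Row 2 reduces to 0 = 3, a contradiction. The system is inconsistent.

no solution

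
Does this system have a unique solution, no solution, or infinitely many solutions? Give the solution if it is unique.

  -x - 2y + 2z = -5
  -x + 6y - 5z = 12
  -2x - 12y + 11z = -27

infinitely many solutions

Row-reduce:
R1 ← R1 / (-1).
R2 ← R2 + 1·R1.
R3 ← R3 + 2·R1.
R2 ← R2 / (8).
R1 ← R1 − 2·R2.
R3 ← R3 + 8·R2.
Rank is 2 with 3 unknowns, leaving z free.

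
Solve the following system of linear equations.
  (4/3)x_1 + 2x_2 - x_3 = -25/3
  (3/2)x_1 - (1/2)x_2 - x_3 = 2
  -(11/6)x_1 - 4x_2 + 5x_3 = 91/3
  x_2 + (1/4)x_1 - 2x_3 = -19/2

Row-reduce:
R1 ← R1 / (4/3).
R2 ← R2 − 3/2·R1.
R3 ← R3 + 11/6·R1.
R4 ← R4 − 1/4·R1.
R2 ← R2 / (-11/4).
R1 ← R1 − 3/2·R2.
R3 ← R3 + 5/4·R2.
R4 ← R4 − 5/8·R2.
R3 ← R3 / (157/44).
R1 ← R1 + 15/22·R3.
R2 ← R2 + 1/22·R3.
R4 ← R4 + 157/88·R3.
Row 4 reduces to 0 = 3/2, a contradiction. The system is inconsistent.

no solution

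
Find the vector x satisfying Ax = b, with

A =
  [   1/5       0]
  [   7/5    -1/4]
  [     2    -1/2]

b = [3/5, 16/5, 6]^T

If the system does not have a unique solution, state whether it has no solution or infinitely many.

no solution

Row-reduce:
R1 ← R1 / (1/5).
R2 ← R2 − 7/5·R1.
R3 ← R3 − 2·R1.
R2 ← R2 / (-1/4).
R3 ← R3 + 1/2·R2.
Row 3 reduces to 0 = 2, a contradiction. The system is inconsistent.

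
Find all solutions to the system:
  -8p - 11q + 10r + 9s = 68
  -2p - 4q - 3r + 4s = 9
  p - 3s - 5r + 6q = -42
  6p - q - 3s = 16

infinitely many solutions

Row-reduce:
R1 ← R1 / (-8).
R2 ← R2 + 2·R1.
R3 ← R3 − 1·R1.
R4 ← R4 − 6·R1.
R2 ← R2 / (-5/4).
R1 ← R1 − 11/8·R2.
R3 ← R3 − 37/8·R2.
R4 ← R4 + 37/4·R2.
R3 ← R3 / (-241/10).
R1 ← R1 + 73/10·R3.
R2 ← R2 − 22/5·R3.
R4 ← R4 − 241/5·R3.
Rank is 3 with 4 unknowns, leaving s free.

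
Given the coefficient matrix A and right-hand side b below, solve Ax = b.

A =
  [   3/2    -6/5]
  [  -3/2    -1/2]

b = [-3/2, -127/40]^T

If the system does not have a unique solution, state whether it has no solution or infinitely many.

Row-reduce the augmented matrix:
R1 ← R1 / (3/2).
R2 ← R2 + 3/2·R1.
R2 ← R2 / (-17/10).
R1 ← R1 + 4/5·R2.
Reading off the reduced rows gives x_1 = 6/5, x_2 = 11/4.

x_1 = 6/5, x_2 = 11/4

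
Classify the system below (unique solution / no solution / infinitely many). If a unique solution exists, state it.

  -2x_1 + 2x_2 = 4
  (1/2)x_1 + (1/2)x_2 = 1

x_1 = 0, x_2 = 2

Row-reduce the augmented matrix:
R1 ← R1 / (-2).
R2 ← R2 − 1/2·R1.
R1 ← R1 + 1·R2.
Reading off the reduced rows gives x_1 = 0, x_2 = 2.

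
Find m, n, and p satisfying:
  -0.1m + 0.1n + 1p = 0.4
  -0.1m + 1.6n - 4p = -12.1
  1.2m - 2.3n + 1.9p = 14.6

m = 1, n = -5, p = 1

Row-reduce the augmented matrix:
R1 ← R1 / (-1/10).
R2 ← R2 + 1/10·R1.
R3 ← R3 − 6/5·R1.
R2 ← R2 / (3/2).
R1 ← R1 + 1·R2.
R3 ← R3 + 11/10·R2.
R3 ← R3 / (307/30).
R1 ← R1 + 40/3·R3.
R2 ← R2 + 10/3·R3.
Reading off the reduced rows gives m = 1, n = -5, p = 1.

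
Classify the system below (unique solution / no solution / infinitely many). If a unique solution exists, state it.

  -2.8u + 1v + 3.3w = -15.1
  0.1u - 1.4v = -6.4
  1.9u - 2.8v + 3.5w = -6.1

u = 6, v = 5, w = -1

Row-reduce the augmented matrix:
R1 ← R1 / (-14/5).
R2 ← R2 − 1/10·R1.
R3 ← R3 − 19/10·R1.
R2 ← R2 / (-191/140).
R1 ← R1 + 5/14·R2.
R3 ← R3 + 297/140·R2.
R3 ← R3 / (5306/955).
R1 ← R1 + 231/191·R3.
R2 ← R2 + 33/382·R3.
Reading off the reduced rows gives u = 6, v = 5, w = -1.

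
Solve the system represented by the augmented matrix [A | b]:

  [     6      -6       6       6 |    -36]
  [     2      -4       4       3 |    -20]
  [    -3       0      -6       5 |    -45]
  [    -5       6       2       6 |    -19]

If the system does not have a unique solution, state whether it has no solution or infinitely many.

Row-reduce the augmented matrix:
R1 ← R1 / (6).
R2 ← R2 − 2·R1.
R3 ← R3 + 3·R1.
R4 ← R4 + 5·R1.
R2 ← R2 / (-2).
R1 ← R1 + 1·R2.
R3 ← R3 + 3·R2.
R4 ← R4 − 1·R2.
R3 ← R3 / (-6).
R2 ← R2 + 1·R3.
R4 ← R4 − 8·R3.
R4 ← R4 / (121/6).
R1 ← R1 − 1/2·R4.
R2 ← R2 + 19/12·R4.
R3 ← R3 + 13/12·R4.
Reading off the reduced rows gives x_1 = 1, x_2 = 3, x_3 = 2, x_4 = -6.

x_1 = 1, x_2 = 3, x_3 = 2, x_4 = -6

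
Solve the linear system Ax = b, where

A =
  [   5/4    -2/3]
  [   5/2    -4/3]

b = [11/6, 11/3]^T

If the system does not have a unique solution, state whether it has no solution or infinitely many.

infinitely many solutions

Row-reduce:
R1 ← R1 / (5/4).
R2 ← R2 − 5/2·R1.
Rank is 1 with 2 unknowns, leaving x_2 free.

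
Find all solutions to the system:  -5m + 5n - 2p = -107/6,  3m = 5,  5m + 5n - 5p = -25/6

Row-reduce the augmented matrix:
R1 ← R1 / (-5).
R2 ← R2 − 3·R1.
R3 ← R3 − 5·R1.
R2 ← R2 / (3).
R1 ← R1 + 1·R2.
R3 ← R3 − 10·R2.
R3 ← R3 / (-3).
R2 ← R2 + 2/5·R3.
Reading off the reduced rows gives m = 5/3, n = -3/2, p = 1.

m = 5/3, n = -3/2, p = 1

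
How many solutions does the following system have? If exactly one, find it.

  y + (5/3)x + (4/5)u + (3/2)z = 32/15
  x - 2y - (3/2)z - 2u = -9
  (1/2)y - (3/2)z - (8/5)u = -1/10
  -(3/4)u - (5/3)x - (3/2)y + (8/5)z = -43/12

x = -1, y = 3, z = 0, u = 1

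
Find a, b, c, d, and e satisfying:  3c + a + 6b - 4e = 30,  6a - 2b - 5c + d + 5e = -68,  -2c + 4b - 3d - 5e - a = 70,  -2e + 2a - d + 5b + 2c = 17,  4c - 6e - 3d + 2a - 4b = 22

Row-reduce the augmented matrix:
R2 ← R2 − 6·R1.
R3 ← R3 + 1·R1.
R4 ← R4 − 2·R1.
R5 ← R5 − 2·R1.
R2 ← R2 / (-38).
R1 ← R1 − 6·R2.
R3 ← R3 − 10·R2.
R4 ← R4 + 7·R2.
R5 ← R5 + 16·R2.
R3 ← R3 / (-96/19).
R1 ← R1 + 12/19·R3.
R2 ← R2 − 23/38·R3.
R4 ← R4 − 9/38·R3.
R5 ← R5 − 146/19·R3.
R4 ← R4 / (-21/16).
R1 ← R1 − 1/2·R4.
R2 ← R2 + 17/48·R4.
R3 ← R3 − 13/24·R4.
R5 ← R5 + 91/12·R4.
R5 ← R5 / (-283/18).
R1 ← R1 − 41/42·R5.
R2 ← R2 + 137/126·R5.
R3 ← R3 − 65/126·R5.
R4 ← R4 + 19/42·R5.
Reading off the reduced rows gives a = -6, b = 3, c = -2, d = -6, e = -6.

a = -6, b = 3, c = -2, d = -6, e = -6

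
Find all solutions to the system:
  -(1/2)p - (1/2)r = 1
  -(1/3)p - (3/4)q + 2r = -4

Row-reduce:
R1 ← R1 / (-1/2).
R2 ← R2 + 1/3·R1.
R2 ← R2 / (-3/4).
Rank is 2 with 3 unknowns, leaving r free.

infinitely many solutions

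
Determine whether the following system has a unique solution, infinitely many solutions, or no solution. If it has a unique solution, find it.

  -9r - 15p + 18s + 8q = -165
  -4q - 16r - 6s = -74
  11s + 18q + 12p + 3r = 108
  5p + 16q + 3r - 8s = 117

Row-reduce the augmented matrix:
R1 ← R1 / (-15).
R3 ← R3 − 12·R1.
R4 ← R4 − 5·R1.
R2 ← R2 / (-4).
R1 ← R1 + 8/15·R2.
R3 ← R3 − 122/5·R2.
R4 ← R4 − 56/3·R2.
R3 ← R3 / (-509/5).
R1 ← R1 − 41/15·R3.
R2 ← R2 − 4·R3.
R4 ← R4 + 224/3·R3.
R4 ← R4 / (-33266/1527).
R1 ← R1 + 1070/1527·R4.
R2 ← R2 − 1079/1018·R4.
R3 ← R3 − 56/509·R4.
Reading off the reduced rows gives p = 6, q = 3, r = 5, s = -3.

p = 6, q = 3, r = 5, s = -3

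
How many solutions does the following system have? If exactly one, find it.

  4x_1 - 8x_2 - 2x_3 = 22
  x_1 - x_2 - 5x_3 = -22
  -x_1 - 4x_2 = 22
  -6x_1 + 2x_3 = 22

x_1 = -2, x_2 = -5, x_3 = 5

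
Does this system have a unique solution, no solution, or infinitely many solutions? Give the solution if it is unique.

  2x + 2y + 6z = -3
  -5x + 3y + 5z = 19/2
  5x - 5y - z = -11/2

x = -2, y = -1, z = 1/2

Row-reduce the augmented matrix:
R1 ← R1 / (2).
R2 ← R2 + 5·R1.
R3 ← R3 − 5·R1.
R2 ← R2 / (8).
R1 ← R1 − 1·R2.
R3 ← R3 + 10·R2.
R3 ← R3 / (9).
R1 ← R1 − 1/2·R3.
R2 ← R2 − 5/2·R3.
Reading off the reduced rows gives x = -2, y = -1, z = 1/2.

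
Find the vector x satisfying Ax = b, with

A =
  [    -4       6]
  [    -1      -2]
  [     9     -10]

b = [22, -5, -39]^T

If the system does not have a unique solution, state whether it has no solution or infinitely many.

Row-reduce the augmented matrix:
R1 ← R1 / (-4).
R2 ← R2 + 1·R1.
R3 ← R3 − 9·R1.
R2 ← R2 / (-7/2).
R1 ← R1 + 3/2·R2.
R3 ← R3 − 7/2·R2.
R3 reduces to 0 = 0, so the extra equation is consistent.
Reading off the reduced rows gives x_1 = -1, x_2 = 3.

x_1 = -1, x_2 = 3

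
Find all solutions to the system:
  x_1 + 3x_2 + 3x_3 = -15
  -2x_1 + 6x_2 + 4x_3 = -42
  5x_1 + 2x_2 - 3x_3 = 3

x_1 = 3, x_2 = -6, x_3 = 0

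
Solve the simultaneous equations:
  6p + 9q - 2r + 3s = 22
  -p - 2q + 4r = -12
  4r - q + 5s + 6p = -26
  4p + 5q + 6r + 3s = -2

Row-reduce:
R1 ← R1 / (6).
R2 ← R2 + 1·R1.
R3 ← R3 − 6·R1.
R4 ← R4 − 4·R1.
R2 ← R2 / (-1/2).
R1 ← R1 − 3/2·R2.
R3 ← R3 + 10·R2.
R4 ← R4 + 1·R2.
R3 ← R3 / (-202/3).
R1 ← R1 − 32/3·R3.
R2 ← R2 + 22/3·R3.
Rank is 3 with 4 unknowns, leaving s free.

infinitely many solutions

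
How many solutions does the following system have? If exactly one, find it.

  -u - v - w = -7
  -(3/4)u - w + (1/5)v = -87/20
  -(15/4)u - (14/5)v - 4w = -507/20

Row-reduce:
R1 ← R1 / (-1).
R2 ← R2 + 3/4·R1.
R3 ← R3 + 15/4·R1.
R2 ← R2 / (19/20).
R1 ← R1 − 1·R2.
R3 ← R3 − 19/20·R2.
Rank is 2 with 3 unknowns, leaving w free.

infinitely many solutions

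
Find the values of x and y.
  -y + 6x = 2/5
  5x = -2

Row-reduce the augmented matrix:
R1 ← R1 / (6).
R2 ← R2 − 5·R1.
R2 ← R2 / (5/6).
R1 ← R1 + 1/6·R2.
Reading off the reduced rows gives x = -2/5, y = -14/5.

x = -2/5, y = -14/5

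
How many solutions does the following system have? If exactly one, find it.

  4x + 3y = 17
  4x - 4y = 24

Row-reduce the augmented matrix:
R1 ← R1 / (4).
R2 ← R2 − 4·R1.
R2 ← R2 / (-7).
R1 ← R1 − 3/4·R2.
Reading off the reduced rows gives x = 5, y = -1.

x = 5, y = -1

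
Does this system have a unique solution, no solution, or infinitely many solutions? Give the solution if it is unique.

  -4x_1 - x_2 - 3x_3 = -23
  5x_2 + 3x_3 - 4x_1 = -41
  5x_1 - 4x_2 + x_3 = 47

x_1 = 6, x_2 = -4, x_3 = 1

Row-reduce the augmented matrix:
R1 ← R1 / (-4).
R2 ← R2 + 4·R1.
R3 ← R3 − 5·R1.
R2 ← R2 / (6).
R1 ← R1 − 1/4·R2.
R3 ← R3 + 21/4·R2.
R3 ← R3 / (5/2).
R1 ← R1 − 1/2·R3.
R2 ← R2 − 1·R3.
Reading off the reduced rows gives x_1 = 6, x_2 = -4, x_3 = 1.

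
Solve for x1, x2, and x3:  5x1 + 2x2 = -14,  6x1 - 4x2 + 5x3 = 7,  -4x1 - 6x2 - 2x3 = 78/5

Row-reduce the augmented matrix:
R1 ← R1 / (5).
R2 ← R2 − 6·R1.
R3 ← R3 + 4·R1.
R2 ← R2 / (-32/5).
R1 ← R1 − 2/5·R2.
R3 ← R3 + 22/5·R2.
R3 ← R3 / (-87/16).
R1 ← R1 − 5/16·R3.
R2 ← R2 + 25/32·R3.
Reading off the reduced rows gives x1 = -2, x2 = -2, x3 = 11/5.

x1 = -2, x2 = -2, x3 = 11/5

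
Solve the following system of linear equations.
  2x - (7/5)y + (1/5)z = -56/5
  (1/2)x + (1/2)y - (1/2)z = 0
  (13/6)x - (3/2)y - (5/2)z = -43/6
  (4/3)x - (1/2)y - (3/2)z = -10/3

Row-reduce:
R1 ← R1 / (2).
R2 ← R2 − 1/2·R1.
R3 ← R3 − 13/6·R1.
R4 ← R4 − 4/3·R1.
R2 ← R2 / (17/20).
R1 ← R1 + 7/10·R2.
R3 ← R3 − 1/60·R2.
R4 ← R4 − 13/30·R2.
R3 ← R3 / (-46/17).
R1 ← R1 + 6/17·R3.
R2 ← R2 + 11/17·R3.
R4 ← R4 + 23/17·R3.
Row 4 reduces to 0 = 1/4, a contradiction. The system is inconsistent.

no solution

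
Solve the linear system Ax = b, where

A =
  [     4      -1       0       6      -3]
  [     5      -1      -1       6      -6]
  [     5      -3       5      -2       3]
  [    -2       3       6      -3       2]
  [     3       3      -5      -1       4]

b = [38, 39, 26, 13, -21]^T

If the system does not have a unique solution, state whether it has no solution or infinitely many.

x_1 = 3, x_2 = 1, x_3 = 5, x_4 = 4, x_5 = -1

Row-reduce the augmented matrix:
R1 ← R1 / (4).
R2 ← R2 − 5·R1.
R3 ← R3 − 5·R1.
R4 ← R4 + 2·R1.
R5 ← R5 − 3·R1.
R2 ← R2 / (1/4).
R1 ← R1 + 1/4·R2.
R3 ← R3 + 7/4·R2.
R4 ← R4 − 5/2·R2.
R5 ← R5 − 15/4·R2.
R3 ← R3 / (-2).
R1 ← R1 + 1·R3.
R2 ← R2 + 4·R3.
R4 ← R4 − 16·R3.
R5 ← R5 − 10·R3.
R4 ← R4 / (-145).
R1 ← R1 − 10·R4.
R2 ← R2 − 34·R4.
R3 ← R3 − 10·R4.
R5 ← R5 + 83·R4.
R5 ← R5 / (3342/145).
R1 ← R1 + 109/58·R5.
R2 ← R2 + 361/145·R5.
R3 ← R3 − 65/58·R5.
R4 ← R4 − 49/145·R5.
Reading off the reduced rows gives x_1 = 3, x_2 = 1, x_3 = 5, x_4 = 4, x_5 = -1.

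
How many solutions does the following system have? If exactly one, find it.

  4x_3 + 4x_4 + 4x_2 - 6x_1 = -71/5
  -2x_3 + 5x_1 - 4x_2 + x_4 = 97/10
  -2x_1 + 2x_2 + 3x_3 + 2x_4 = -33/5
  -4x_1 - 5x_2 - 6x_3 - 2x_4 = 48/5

x_1 = 1/2, x_2 = -2, x_3 = 0, x_4 = -4/5

Row-reduce the augmented matrix:
R1 ← R1 / (-6).
R2 ← R2 − 5·R1.
R3 ← R3 + 2·R1.
R4 ← R4 + 4·R1.
R2 ← R2 / (-2/3).
R1 ← R1 + 2/3·R2.
R3 ← R3 − 2/3·R2.
R4 ← R4 + 23/3·R2.
R3 ← R3 / (3).
R1 ← R1 + 2·R3.
R2 ← R2 + 2·R3.
R4 ← R4 + 24·R3.
R4 ← R4 / (-29/2).
R1 ← R1 + 5/3·R4.
R2 ← R2 + 19/6·R4.
R3 ← R3 − 5/3·R4.
Reading off the reduced rows gives x_1 = 1/2, x_2 = -2, x_3 = 0, x_4 = -4/5.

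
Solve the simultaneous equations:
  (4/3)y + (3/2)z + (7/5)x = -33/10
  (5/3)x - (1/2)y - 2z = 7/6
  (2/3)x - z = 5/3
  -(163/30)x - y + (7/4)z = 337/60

no solution

Row-reduce:
R1 ← R1 / (7/5).
R2 ← R2 − 5/3·R1.
R3 ← R3 − 2/3·R1.
R4 ← R4 + 163/30·R1.
R2 ← R2 / (-263/126).
R1 ← R1 − 20/21·R2.
R3 ← R3 + 40/63·R2.
R4 ← R4 − 263/63·R2.
R3 ← R3 / (-148/263).
R1 ← R1 + 345/526·R3.
R2 ← R2 − 477/263·R3.
Row 4 reduces to 0 = 3, a contradiction. The system is inconsistent.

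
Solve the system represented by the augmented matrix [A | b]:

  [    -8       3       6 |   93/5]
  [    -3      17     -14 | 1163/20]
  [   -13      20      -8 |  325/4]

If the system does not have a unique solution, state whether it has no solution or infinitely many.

x_1 = -9/4, x_2 = 11/5, x_3 = -1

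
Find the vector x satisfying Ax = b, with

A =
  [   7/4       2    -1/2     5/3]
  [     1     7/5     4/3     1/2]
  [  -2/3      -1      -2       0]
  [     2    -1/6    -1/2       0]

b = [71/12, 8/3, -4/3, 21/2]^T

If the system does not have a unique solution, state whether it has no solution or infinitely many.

x_1 = 5, x_2 = 0, x_3 = -1, x_4 = -2

Row-reduce the augmented matrix:
R1 ← R1 / (7/4).
R2 ← R2 − 1·R1.
R3 ← R3 + 2/3·R1.
R4 ← R4 − 2·R1.
R2 ← R2 / (9/35).
R1 ← R1 − 8/7·R2.
R3 ← R3 + 5/21·R2.
R4 ← R4 + 103/42·R2.
R3 ← R3 / (-56/81).
R1 ← R1 + 202/27·R3.
R2 ← R2 − 170/27·R3.
R4 ← R4 − 2513/162·R3.
R4 ← R4 / (-395/288).
R1 ← R1 − 5/8·R4.
R2 ← R2 − 5/24·R4.
R3 ← R3 + 5/16·R4.
Reading off the reduced rows gives x_1 = 5, x_2 = 0, x_3 = -1, x_4 = -2.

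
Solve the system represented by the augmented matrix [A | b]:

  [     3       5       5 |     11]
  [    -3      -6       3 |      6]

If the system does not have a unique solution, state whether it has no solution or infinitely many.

infinitely many solutions

Row-reduce:
R1 ← R1 / (3).
R2 ← R2 + 3·R1.
R2 ← R2 / (-1).
R1 ← R1 − 5/3·R2.
Rank is 2 with 3 unknowns, leaving x_3 free.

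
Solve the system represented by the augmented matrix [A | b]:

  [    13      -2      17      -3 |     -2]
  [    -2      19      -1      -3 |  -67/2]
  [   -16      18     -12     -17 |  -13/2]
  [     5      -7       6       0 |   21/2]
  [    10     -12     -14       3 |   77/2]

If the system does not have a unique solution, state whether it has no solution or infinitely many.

x_1 = 1/2, x_2 = -2, x_3 = -1, x_4 = -3/2

Row-reduce the augmented matrix:
R1 ← R1 / (13).
R2 ← R2 + 2·R1.
R3 ← R3 + 16·R1.
R4 ← R4 − 5·R1.
R5 ← R5 − 10·R1.
R2 ← R2 / (243/13).
R1 ← R1 + 2/13·R2.
R3 ← R3 − 202/13·R2.
R4 ← R4 + 81/13·R2.
R5 ← R5 + 136/13·R2.
R3 ← R3 / (614/81).
R1 ← R1 − 107/81·R3.
R2 ← R2 − 7/81·R3.
R5 ← R5 + 2120/81·R3.
Swap R4 and R5.
R4 ← R4 / (-17849/307).
R1 ← R1 − 1747/614·R4.
R2 ← R2 − 11/614·R4.
R3 ← R3 + 1443/614·R4.
R5 reduces to 0 = 0, so the extra equation is consistent.
Reading off the reduced rows gives x_1 = 1/2, x_2 = -2, x_3 = -1, x_4 = -3/2.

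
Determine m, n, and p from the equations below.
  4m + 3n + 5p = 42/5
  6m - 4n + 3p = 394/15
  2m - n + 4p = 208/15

m = 8/5, n = -8/3, p = 2

Row-reduce the augmented matrix:
R1 ← R1 / (4).
R2 ← R2 − 6·R1.
R3 ← R3 − 2·R1.
R2 ← R2 / (-17/2).
R1 ← R1 − 3/4·R2.
R3 ← R3 + 5/2·R2.
R3 ← R3 / (48/17).
R1 ← R1 − 29/34·R3.
R2 ← R2 − 9/17·R3.
Reading off the reduced rows gives m = 8/5, n = -8/3, p = 2.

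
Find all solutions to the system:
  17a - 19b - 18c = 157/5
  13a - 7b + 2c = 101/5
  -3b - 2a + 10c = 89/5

a = 0, b = -13/5, c = 1

Row-reduce the augmented matrix:
R1 ← R1 / (17).
R2 ← R2 − 13·R1.
R3 ← R3 + 2·R1.
R2 ← R2 / (128/17).
R1 ← R1 + 19/17·R2.
R3 ← R3 + 89/17·R2.
R3 ← R3 / (603/32).
R1 ← R1 − 41/32·R3.
R2 ← R2 − 67/32·R3.
Reading off the reduced rows gives a = 0, b = -13/5, c = 1.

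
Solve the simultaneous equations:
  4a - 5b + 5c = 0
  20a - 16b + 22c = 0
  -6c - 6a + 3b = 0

Row-reduce:
R1 ← R1 / (4).
R2 ← R2 − 20·R1.
R3 ← R3 + 6·R1.
R2 ← R2 / (9).
R1 ← R1 + 5/4·R2.
R3 ← R3 + 9/2·R2.
Rank is 2 with 3 unknowns, leaving c free.

infinitely many solutions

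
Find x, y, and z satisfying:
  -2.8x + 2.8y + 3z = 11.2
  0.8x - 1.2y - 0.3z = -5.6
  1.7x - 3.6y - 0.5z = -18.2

x = 2, y = 6, z = 0

Row-reduce the augmented matrix:
R1 ← R1 / (-14/5).
R2 ← R2 − 4/5·R1.
R3 ← R3 − 17/10·R1.
R2 ← R2 / (-2/5).
R1 ← R1 + 1·R2.
R3 ← R3 + 19/10·R2.
R3 ← R3 / (-53/40).
R1 ← R1 + 69/28·R3.
R2 ← R2 + 39/28·R3.
Reading off the reduced rows gives x = 2, y = 6, z = 0.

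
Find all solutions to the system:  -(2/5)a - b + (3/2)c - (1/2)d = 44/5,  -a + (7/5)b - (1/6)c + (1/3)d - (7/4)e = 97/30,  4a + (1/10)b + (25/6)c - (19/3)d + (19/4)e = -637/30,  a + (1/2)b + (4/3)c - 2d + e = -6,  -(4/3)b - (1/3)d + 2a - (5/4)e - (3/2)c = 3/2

Row-reduce:
R1 ← R1 / (-2/5).
R2 ← R2 + 1·R1.
R3 ← R3 − 4·R1.
R4 ← R4 − 1·R1.
R5 ← R5 − 2·R1.
R2 ← R2 / (39/10).
R1 ← R1 − 5/2·R2.
R3 ← R3 + 99/10·R2.
R4 ← R4 + 2·R2.
R5 ← R5 + 19/3·R2.
R3 ← R3 / (1439/156).
R1 ← R1 + 145/117·R3.
R2 ← R2 + 235/234·R3.
R4 ← R4 − 1439/468·R3.
R5 ← R5 + 253/702·R3.
Swap R4 and R5.
R4 ← R4 / (-14191/25902).
R1 ← R1 + 6455/8634·R4.
R2 ← R2 + 1685/4317·R4.
R3 ← R3 + 1141/1439·R4.
Rank is 4 with 5 unknowns, leaving e free.

infinitely many solutions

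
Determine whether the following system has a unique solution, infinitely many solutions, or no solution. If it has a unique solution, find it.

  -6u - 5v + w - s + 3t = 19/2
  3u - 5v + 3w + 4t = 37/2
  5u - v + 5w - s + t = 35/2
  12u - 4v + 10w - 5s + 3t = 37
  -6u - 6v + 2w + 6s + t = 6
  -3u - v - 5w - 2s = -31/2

u = 0, v = 1/2, w = 3, s = 0, t = 3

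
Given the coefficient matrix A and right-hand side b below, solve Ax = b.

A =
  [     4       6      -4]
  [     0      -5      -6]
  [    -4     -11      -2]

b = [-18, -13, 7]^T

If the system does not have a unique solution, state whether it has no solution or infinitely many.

no solution

Row-reduce:
R1 ← R1 / (4).
R3 ← R3 + 4·R1.
R2 ← R2 / (-5).
R1 ← R1 − 3/2·R2.
R3 ← R3 + 5·R2.
Row 3 reduces to 0 = 2, a contradiction. The system is inconsistent.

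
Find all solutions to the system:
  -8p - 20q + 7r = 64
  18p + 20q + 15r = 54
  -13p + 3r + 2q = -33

Row-reduce the augmented matrix:
R1 ← R1 / (-8).
R2 ← R2 − 18·R1.
R3 ← R3 + 13·R1.
R2 ← R2 / (-25).
R1 ← R1 − 5/2·R2.
R3 ← R3 − 69/2·R2.
R3 ← R3 / (1703/50).
R1 ← R1 − 11/5·R3.
R2 ← R2 + 123/100·R3.
Reading off the reduced rows gives p = 3, q = -3, r = 4.

p = 3, q = -3, r = 4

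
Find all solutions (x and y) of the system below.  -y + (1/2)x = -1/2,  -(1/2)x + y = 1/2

infinitely many solutions

Row-reduce:
R1 ← R1 / (1/2).
R2 ← R2 + 1/2·R1.
Rank is 1 with 2 unknowns, leaving y free.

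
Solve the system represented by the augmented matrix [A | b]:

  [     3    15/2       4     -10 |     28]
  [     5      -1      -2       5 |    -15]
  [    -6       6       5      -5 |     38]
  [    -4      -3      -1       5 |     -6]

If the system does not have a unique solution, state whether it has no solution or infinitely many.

Row-reduce:
R1 ← R1 / (3).
R2 ← R2 − 5·R1.
R3 ← R3 + 6·R1.
R4 ← R4 + 4·R1.
R2 ← R2 / (-27/2).
R1 ← R1 − 5/2·R2.
R3 ← R3 − 21·R2.
R4 ← R4 − 7·R2.
R3 ← R3 / (-13/27).
R1 ← R1 + 22/81·R3.
R2 ← R2 − 52/81·R3.
R4 ← R4 + 13/81·R3.
Rank is 3 with 4 unknowns, leaving x_4 free.

infinitely many solutions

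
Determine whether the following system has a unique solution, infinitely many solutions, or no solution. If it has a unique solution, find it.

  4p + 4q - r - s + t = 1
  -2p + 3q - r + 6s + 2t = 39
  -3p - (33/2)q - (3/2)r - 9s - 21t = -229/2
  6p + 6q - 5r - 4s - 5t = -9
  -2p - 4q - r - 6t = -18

Row-reduce:
R1 ← R1 / (4).
R2 ← R2 + 2·R1.
R3 ← R3 + 3·R1.
R4 ← R4 − 6·R1.
R5 ← R5 + 2·R1.
R2 ← R2 / (5).
R1 ← R1 − 1·R2.
R3 ← R3 + 27/2·R2.
R5 ← R5 + 2·R2.
R3 ← R3 / (-63/10).
R1 ← R1 − 1/20·R3.
R2 ← R2 + 3/10·R3.
R4 ← R4 + 7/2·R3.
R5 ← R5 + 21/10·R3.
R4 ← R4 / (-16/3).
R1 ← R1 + 55/42·R4.
R2 ← R2 − 6/7·R4.
R3 ← R3 + 17/21·R4.
Row 5 reduces to 0 = 2/3, a contradiction. The system is inconsistent.

no solution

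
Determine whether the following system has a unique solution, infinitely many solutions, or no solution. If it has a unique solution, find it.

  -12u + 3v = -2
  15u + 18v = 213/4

u = 3/4, v = 7/3

Row-reduce the augmented matrix:
R1 ← R1 / (-12).
R2 ← R2 − 15·R1.
R2 ← R2 / (87/4).
R1 ← R1 + 1/4·R2.
Reading off the reduced rows gives u = 3/4, v = 7/3.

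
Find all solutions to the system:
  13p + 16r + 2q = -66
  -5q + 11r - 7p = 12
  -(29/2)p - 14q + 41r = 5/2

no solution

Row-reduce:
R1 ← R1 / (13).
R2 ← R2 + 7·R1.
R3 ← R3 + 29/2·R1.
R2 ← R2 / (-51/13).
R1 ← R1 − 2/13·R2.
R3 ← R3 + 153/13·R2.
Row 3 reduces to 0 = -1/2, a contradiction. The system is inconsistent.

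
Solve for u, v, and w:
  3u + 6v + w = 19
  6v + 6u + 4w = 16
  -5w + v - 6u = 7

u = 1, v = 3, w = -2

Row-reduce the augmented matrix:
R1 ← R1 / (3).
R2 ← R2 − 6·R1.
R3 ← R3 + 6·R1.
R2 ← R2 / (-6).
R1 ← R1 − 2·R2.
R3 ← R3 − 13·R2.
R3 ← R3 / (4/3).
R1 ← R1 − 1·R3.
R2 ← R2 + 1/3·R3.
Reading off the reduced rows gives u = 1, v = 3, w = -2.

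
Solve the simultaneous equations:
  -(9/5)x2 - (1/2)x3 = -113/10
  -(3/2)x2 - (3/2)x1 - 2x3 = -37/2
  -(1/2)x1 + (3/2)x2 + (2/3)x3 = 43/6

Row-reduce the augmented matrix:
Swap R1 and R2.
R1 ← R1 / (-3/2).
R3 ← R3 + 1/2·R1.
R2 ← R2 / (-9/5).
R1 ← R1 − 1·R2.
R3 ← R3 − 2·R2.
R3 ← R3 / (7/9).
R1 ← R1 − 19/18·R3.
R2 ← R2 − 5/18·R3.
Reading off the reduced rows gives x1 = 5, x2 = 6, x3 = 1.

x1 = 5, x2 = 6, x3 = 1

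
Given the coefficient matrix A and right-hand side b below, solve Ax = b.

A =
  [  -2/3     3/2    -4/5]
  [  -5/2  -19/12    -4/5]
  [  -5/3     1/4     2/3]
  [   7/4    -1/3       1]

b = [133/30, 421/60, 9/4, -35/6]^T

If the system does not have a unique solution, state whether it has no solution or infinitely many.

no solution

Row-reduce:
R1 ← R1 / (-2/3).
R2 ← R2 + 5/2·R1.
R3 ← R3 + 5/3·R1.
R4 ← R4 − 7/4·R1.
R2 ← R2 / (-173/24).
R1 ← R1 + 9/4·R2.
R3 ← R3 + 7/2·R2.
R4 ← R4 − 173/48·R2.
R3 ← R3 / (4148/2595).
R1 ← R1 − 444/865·R3.
R2 ← R2 + 264/865·R3.
Row 4 reduces to 0 = 1, a contradiction. The system is inconsistent.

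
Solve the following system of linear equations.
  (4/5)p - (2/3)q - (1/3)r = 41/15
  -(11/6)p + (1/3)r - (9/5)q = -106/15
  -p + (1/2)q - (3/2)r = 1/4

p = 3, q = 1/2, r = -2

Row-reduce the augmented matrix:
R1 ← R1 / (4/5).
R2 ← R2 + 11/6·R1.
R3 ← R3 + 1·R1.
R2 ← R2 / (-599/180).
R1 ← R1 + 5/6·R2.
R3 ← R3 + 1/3·R2.
R3 ← R3 / (-4489/2396).
R1 ← R1 + 185/599·R3.
R2 ← R2 − 155/1198·R3.
Reading off the reduced rows gives p = 3, q = 1/2, r = -2.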